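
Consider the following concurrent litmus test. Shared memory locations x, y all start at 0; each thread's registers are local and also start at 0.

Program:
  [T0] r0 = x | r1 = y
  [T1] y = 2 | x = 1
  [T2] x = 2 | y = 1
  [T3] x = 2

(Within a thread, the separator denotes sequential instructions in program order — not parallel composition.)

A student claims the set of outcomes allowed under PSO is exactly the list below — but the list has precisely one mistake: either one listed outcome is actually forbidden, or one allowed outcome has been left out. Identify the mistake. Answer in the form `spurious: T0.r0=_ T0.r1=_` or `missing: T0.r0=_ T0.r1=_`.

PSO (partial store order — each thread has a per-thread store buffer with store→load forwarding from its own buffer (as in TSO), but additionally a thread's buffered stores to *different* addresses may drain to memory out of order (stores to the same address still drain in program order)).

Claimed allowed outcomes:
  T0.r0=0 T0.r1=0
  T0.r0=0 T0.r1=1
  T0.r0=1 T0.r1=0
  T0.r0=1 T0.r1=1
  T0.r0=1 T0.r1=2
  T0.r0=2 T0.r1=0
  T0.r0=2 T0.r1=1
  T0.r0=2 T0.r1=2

outcome vector order: (T0.r0,T0.r1)
PSO (9): (0,0); (0,1); (0,2); (1,0); (1,1); (1,2); (2,0); (2,1); (2,2)
PSO∖claimed = {(0,2)}

missing: T0.r0=0 T0.r1=2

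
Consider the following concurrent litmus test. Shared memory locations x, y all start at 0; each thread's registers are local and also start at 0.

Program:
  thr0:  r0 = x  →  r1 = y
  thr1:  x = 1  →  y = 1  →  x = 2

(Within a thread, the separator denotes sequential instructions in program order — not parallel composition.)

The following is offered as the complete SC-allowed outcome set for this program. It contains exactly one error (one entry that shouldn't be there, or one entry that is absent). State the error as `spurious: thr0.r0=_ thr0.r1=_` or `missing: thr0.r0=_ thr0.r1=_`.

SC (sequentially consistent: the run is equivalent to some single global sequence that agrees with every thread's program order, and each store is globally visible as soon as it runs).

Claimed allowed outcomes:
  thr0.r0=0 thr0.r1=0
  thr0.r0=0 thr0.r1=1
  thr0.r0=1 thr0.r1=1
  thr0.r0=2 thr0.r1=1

outcome vector order: (thr0.r0,thr0.r1)
SC (5): 00; 01; 10; 11; 21
SC∖claimed = {10}

missing: thr0.r0=1 thr0.r1=0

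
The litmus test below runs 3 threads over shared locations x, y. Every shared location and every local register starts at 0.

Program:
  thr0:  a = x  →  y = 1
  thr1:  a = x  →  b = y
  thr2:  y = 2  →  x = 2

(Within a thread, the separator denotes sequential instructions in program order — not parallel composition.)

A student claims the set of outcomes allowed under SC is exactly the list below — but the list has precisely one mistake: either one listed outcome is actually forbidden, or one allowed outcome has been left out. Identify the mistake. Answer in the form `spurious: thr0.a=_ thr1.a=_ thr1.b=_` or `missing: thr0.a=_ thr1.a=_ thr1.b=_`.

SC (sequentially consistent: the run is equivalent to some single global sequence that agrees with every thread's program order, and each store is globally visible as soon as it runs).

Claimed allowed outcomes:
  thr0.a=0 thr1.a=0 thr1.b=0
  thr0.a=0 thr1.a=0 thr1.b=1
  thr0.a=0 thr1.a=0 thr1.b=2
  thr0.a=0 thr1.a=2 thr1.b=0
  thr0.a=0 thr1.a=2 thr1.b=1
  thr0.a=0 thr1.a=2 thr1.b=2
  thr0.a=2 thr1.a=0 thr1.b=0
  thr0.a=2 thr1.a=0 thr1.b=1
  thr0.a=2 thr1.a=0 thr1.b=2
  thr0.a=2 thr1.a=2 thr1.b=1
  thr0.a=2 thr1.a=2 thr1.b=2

spurious: thr0.a=0 thr1.a=2 thr1.b=0

outcome vector order: (thr0.a,thr1.a,thr1.b)
[SC] allowed = {(0,0,0), (0,0,1), (0,0,2), (0,2,1), (0,2,2), (2,0,0), (2,0,1), (2,0,2), (2,2,1), (2,2,2)}
claimed∖SC = {(0,2,0)}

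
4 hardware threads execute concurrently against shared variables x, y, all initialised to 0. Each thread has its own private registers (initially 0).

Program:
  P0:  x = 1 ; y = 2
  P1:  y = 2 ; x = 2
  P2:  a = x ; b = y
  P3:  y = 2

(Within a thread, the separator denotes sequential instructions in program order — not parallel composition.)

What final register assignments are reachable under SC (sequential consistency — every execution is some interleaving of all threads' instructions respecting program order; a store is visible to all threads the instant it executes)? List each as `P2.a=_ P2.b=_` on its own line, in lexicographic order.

P2.a=0 P2.b=0
P2.a=0 P2.b=2
P2.a=1 P2.b=0
P2.a=1 P2.b=2
P2.a=2 P2.b=2

outcome vector order: (P2.a,P2.b)
|SC outcomes| = 5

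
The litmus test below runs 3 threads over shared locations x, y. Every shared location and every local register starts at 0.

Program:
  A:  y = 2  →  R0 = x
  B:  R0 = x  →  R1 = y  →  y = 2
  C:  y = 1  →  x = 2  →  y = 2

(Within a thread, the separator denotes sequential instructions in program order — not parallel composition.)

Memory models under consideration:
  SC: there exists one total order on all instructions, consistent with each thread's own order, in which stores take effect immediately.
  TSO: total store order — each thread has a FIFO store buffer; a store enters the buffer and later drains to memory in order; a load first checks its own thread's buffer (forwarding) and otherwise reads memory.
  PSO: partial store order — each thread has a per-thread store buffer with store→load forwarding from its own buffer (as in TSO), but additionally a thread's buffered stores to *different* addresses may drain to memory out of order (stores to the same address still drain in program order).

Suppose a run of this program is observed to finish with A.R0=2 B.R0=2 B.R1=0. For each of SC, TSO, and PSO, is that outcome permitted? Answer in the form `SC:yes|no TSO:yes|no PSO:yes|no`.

SC:no TSO:no PSO:yes

outcome vector order: (A.R0,B.R0,B.R1)
SC (10): (0,0,0), (0,0,1), (0,0,2), (0,2,1), (0,2,2), (2,0,0), (2,0,1), (2,0,2), (2,2,1), (2,2,2)
TSO (10): (0,0,0), (0,0,1), (0,0,2), (0,2,1), (0,2,2), (2,0,0), (2,0,1), (2,0,2), (2,2,1), (2,2,2)
PSO (12): (0,0,0), (0,0,1), (0,0,2), (0,2,0), (0,2,1), (0,2,2), (2,0,0), (2,0,1), (2,0,2), (2,2,0), (2,2,1), (2,2,2)
target (2,2,0) ∈ {PSO}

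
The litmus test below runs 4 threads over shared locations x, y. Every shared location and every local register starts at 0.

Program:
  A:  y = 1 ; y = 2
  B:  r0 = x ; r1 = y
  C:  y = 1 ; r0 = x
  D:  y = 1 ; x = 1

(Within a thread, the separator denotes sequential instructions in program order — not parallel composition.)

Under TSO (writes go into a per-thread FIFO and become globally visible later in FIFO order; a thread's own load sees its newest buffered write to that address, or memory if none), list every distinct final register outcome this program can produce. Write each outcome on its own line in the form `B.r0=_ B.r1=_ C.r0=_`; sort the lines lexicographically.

outcome vector order: (B.r0,B.r1,C.r0)
|TSO outcomes| = 10

B.r0=0 B.r1=0 C.r0=0
B.r0=0 B.r1=0 C.r0=1
B.r0=0 B.r1=1 C.r0=0
B.r0=0 B.r1=1 C.r0=1
B.r0=0 B.r1=2 C.r0=0
B.r0=0 B.r1=2 C.r0=1
B.r0=1 B.r1=1 C.r0=0
B.r0=1 B.r1=1 C.r0=1
B.r0=1 B.r1=2 C.r0=0
B.r0=1 B.r1=2 C.r0=1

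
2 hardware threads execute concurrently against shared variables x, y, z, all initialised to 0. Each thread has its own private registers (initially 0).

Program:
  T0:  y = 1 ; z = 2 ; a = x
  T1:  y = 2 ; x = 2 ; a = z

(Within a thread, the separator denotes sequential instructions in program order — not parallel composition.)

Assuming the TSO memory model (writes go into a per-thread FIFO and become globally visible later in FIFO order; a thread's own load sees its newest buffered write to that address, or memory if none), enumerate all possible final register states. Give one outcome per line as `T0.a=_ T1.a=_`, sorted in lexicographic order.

T0.a=0 T1.a=0
T0.a=0 T1.a=2
T0.a=2 T1.a=0
T0.a=2 T1.a=2

outcome vector order: (T0.a,T1.a)
|TSO outcomes| = 4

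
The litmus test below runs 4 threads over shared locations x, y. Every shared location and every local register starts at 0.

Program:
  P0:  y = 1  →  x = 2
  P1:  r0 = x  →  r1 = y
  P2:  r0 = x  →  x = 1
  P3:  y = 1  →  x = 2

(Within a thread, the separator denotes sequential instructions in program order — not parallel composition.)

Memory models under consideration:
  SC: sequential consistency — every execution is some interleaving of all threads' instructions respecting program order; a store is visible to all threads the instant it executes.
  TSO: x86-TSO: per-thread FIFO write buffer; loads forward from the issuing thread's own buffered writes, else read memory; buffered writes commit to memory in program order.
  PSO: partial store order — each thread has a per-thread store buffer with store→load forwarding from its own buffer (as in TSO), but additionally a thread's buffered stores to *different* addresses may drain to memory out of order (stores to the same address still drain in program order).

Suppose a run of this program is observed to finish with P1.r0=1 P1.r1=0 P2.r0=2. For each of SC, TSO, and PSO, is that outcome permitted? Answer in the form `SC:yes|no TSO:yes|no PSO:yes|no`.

SC:no TSO:no PSO:yes

outcome vector order: (P1.r0,P1.r1,P2.r0)
SC: 9 outcomes — {(0,0,0); (0,0,2); (0,1,0); (0,1,2); (1,0,0); (1,1,0); (1,1,2); (2,1,0); (2,1,2)}
TSO: 9 outcomes — {(0,0,0); (0,0,2); (0,1,0); (0,1,2); (1,0,0); (1,1,0); (1,1,2); (2,1,0); (2,1,2)}
PSO: 12 outcomes — {(0,0,0); (0,0,2); (0,1,0); (0,1,2); (1,0,0); (1,0,2); (1,1,0); (1,1,2); (2,0,0); (2,0,2); (2,1,0); (2,1,2)}
target (1,0,2) ∈ {PSO}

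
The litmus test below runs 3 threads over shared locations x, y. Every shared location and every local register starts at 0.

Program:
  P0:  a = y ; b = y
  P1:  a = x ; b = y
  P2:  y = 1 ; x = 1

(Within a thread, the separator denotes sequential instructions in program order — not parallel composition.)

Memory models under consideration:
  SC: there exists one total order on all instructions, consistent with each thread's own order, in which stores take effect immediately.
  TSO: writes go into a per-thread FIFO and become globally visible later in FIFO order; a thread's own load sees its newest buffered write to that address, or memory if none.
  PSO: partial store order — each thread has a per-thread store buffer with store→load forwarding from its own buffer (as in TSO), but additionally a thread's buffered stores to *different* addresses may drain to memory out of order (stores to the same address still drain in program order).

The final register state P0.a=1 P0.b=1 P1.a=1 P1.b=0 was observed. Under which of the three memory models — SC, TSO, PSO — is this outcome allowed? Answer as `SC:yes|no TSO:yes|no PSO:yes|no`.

SC:no TSO:no PSO:yes

outcome vector order: (P0.a,P0.b,P1.a,P1.b)
SC (9): 0000, 0001, 0011, 0100, 0101, 0111, 1100, 1101, 1111
TSO (9): 0000, 0001, 0011, 0100, 0101, 0111, 1100, 1101, 1111
PSO (12): 0000, 0001, 0010, 0011, 0100, 0101, 0110, 0111, 1100, 1101, 1110, 1111
target 1110 ∈ {PSO}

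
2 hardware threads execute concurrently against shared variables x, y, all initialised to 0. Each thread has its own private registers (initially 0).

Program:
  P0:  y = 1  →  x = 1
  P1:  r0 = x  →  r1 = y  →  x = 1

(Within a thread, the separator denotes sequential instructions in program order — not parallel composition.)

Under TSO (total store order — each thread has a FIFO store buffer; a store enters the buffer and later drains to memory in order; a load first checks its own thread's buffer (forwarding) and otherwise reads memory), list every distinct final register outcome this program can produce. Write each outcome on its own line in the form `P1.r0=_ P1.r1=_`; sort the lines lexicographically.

outcome vector order: (P1.r0,P1.r1)
|TSO outcomes| = 3

P1.r0=0 P1.r1=0
P1.r0=0 P1.r1=1
P1.r0=1 P1.r1=1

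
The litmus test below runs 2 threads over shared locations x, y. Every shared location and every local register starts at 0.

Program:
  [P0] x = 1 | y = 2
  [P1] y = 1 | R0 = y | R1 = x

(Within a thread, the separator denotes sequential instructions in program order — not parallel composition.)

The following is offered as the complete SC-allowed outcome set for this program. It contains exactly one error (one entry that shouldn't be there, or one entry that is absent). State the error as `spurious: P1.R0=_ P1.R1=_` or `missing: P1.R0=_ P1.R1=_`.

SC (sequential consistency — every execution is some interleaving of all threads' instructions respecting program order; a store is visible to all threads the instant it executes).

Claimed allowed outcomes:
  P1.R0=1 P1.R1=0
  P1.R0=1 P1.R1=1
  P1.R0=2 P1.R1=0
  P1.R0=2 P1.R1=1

outcome vector order: (P1.R0,P1.R1)
[SC] allowed = {1/0; 1/1; 2/1}
claimed∖SC = {2/0}

spurious: P1.R0=2 P1.R1=0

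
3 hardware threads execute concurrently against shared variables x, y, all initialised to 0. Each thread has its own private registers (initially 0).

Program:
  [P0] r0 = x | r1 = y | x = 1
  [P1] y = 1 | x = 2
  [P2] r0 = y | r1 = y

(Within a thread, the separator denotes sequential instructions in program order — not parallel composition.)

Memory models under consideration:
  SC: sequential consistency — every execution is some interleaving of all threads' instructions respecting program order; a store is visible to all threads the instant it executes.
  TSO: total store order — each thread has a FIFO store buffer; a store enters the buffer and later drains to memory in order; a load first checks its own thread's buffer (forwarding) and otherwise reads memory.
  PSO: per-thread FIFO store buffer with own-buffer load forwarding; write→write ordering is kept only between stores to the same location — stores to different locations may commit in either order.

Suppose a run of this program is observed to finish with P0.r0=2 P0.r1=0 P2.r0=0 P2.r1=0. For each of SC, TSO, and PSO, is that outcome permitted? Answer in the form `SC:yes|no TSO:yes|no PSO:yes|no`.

SC:no TSO:no PSO:yes

outcome vector order: (P0.r0,P0.r1,P2.r0,P2.r1)
under SC → 0/0/0/0, 0/0/0/1, 0/0/1/1, 0/1/0/0, 0/1/0/1, 0/1/1/1, 2/1/0/0, 2/1/0/1, 2/1/1/1
under TSO → 0/0/0/0, 0/0/0/1, 0/0/1/1, 0/1/0/0, 0/1/0/1, 0/1/1/1, 2/1/0/0, 2/1/0/1, 2/1/1/1
under PSO → 0/0/0/0, 0/0/0/1, 0/0/1/1, 0/1/0/0, 0/1/0/1, 0/1/1/1, 2/0/0/0, 2/0/0/1, 2/0/1/1, 2/1/0/0, 2/1/0/1, 2/1/1/1
target 2/0/0/0 ∈ {PSO}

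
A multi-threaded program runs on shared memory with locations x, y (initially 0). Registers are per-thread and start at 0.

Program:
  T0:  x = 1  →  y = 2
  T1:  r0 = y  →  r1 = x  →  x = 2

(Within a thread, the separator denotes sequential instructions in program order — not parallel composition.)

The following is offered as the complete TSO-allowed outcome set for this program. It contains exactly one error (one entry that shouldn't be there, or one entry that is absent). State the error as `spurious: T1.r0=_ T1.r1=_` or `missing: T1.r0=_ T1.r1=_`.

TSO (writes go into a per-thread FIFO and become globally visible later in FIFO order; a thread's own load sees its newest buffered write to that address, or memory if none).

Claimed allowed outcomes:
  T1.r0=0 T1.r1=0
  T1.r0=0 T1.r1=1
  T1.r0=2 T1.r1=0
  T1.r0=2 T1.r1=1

spurious: T1.r0=2 T1.r1=0

outcome vector order: (T1.r0,T1.r1)
under TSO → 00; 01; 21
claimed∖TSO = {20}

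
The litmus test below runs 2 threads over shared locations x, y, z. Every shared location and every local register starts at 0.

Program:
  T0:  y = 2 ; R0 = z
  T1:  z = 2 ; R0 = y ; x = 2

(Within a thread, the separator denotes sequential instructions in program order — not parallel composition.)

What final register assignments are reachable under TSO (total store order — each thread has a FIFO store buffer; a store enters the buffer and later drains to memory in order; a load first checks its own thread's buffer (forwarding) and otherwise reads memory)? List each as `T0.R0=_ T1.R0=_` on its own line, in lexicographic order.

outcome vector order: (T0.R0,T1.R0)
|TSO outcomes| = 4

T0.R0=0 T1.R0=0
T0.R0=0 T1.R0=2
T0.R0=2 T1.R0=0
T0.R0=2 T1.R0=2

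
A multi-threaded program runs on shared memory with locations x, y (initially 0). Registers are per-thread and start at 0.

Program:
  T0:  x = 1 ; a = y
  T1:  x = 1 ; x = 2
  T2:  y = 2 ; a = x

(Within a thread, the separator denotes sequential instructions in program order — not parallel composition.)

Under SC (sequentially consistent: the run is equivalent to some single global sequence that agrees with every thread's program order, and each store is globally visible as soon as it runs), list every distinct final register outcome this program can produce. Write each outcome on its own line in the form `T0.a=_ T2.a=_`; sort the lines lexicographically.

outcome vector order: (T0.a,T2.a)
|SC outcomes| = 5

T0.a=0 T2.a=1
T0.a=0 T2.a=2
T0.a=2 T2.a=0
T0.a=2 T2.a=1
T0.a=2 T2.a=2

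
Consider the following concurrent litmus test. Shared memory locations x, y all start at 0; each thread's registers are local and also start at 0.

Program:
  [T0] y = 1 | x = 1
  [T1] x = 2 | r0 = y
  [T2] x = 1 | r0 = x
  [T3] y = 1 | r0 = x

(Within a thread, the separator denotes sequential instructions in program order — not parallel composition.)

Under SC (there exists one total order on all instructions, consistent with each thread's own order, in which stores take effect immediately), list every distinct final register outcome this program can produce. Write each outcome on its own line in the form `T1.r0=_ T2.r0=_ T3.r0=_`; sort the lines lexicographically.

T1.r0=0 T2.r0=1 T3.r0=1
T1.r0=0 T2.r0=1 T3.r0=2
T1.r0=0 T2.r0=2 T3.r0=1
T1.r0=0 T2.r0=2 T3.r0=2
T1.r0=1 T2.r0=1 T3.r0=0
T1.r0=1 T2.r0=1 T3.r0=1
T1.r0=1 T2.r0=1 T3.r0=2
T1.r0=1 T2.r0=2 T3.r0=0
T1.r0=1 T2.r0=2 T3.r0=1
T1.r0=1 T2.r0=2 T3.r0=2

outcome vector order: (T1.r0,T2.r0,T3.r0)
|SC outcomes| = 10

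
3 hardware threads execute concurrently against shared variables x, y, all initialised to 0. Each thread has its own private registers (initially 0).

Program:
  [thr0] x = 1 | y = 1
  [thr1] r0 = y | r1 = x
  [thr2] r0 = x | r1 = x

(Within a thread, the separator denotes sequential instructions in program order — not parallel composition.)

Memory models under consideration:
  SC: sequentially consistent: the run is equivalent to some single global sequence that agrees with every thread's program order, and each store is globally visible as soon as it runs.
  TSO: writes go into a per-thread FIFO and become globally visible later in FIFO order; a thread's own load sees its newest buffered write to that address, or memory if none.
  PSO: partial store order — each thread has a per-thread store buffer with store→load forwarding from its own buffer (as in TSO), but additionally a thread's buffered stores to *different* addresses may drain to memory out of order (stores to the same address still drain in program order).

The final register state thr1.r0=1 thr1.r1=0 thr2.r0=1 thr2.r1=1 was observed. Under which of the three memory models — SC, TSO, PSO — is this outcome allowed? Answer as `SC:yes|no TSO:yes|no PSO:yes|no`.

SC:no TSO:no PSO:yes

outcome vector order: (thr1.r0,thr1.r1,thr2.r0,thr2.r1)
under SC → (0,0,0,0) (0,0,0,1) (0,0,1,1) (0,1,0,0) (0,1,0,1) (0,1,1,1) (1,1,0,0) (1,1,0,1) (1,1,1,1)
under TSO → (0,0,0,0) (0,0,0,1) (0,0,1,1) (0,1,0,0) (0,1,0,1) (0,1,1,1) (1,1,0,0) (1,1,0,1) (1,1,1,1)
under PSO → (0,0,0,0) (0,0,0,1) (0,0,1,1) (0,1,0,0) (0,1,0,1) (0,1,1,1) (1,0,0,0) (1,0,0,1) (1,0,1,1) (1,1,0,0) (1,1,0,1) (1,1,1,1)
target (1,0,1,1) ∈ {PSO}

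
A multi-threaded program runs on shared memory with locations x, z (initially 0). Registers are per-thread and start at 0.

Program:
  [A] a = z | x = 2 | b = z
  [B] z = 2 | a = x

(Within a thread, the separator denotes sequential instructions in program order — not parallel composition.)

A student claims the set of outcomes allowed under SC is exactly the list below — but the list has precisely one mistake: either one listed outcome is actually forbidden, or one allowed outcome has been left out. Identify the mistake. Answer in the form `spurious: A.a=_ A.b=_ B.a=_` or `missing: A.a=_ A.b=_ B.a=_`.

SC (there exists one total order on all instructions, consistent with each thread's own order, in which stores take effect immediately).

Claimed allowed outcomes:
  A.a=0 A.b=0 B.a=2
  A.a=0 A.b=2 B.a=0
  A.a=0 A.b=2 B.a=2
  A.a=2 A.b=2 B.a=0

missing: A.a=2 A.b=2 B.a=2

outcome vector order: (A.a,A.b,B.a)
under SC → (0,0,2), (0,2,0), (0,2,2), (2,2,0), (2,2,2)
SC∖claimed = {(2,2,2)}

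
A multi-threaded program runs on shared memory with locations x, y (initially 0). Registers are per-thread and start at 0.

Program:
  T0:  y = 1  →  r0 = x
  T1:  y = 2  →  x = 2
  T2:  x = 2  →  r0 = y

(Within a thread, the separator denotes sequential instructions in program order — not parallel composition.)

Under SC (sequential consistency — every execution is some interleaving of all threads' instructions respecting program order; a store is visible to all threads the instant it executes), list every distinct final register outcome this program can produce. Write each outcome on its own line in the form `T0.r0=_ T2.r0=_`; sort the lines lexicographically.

outcome vector order: (T0.r0,T2.r0)
|SC outcomes| = 5

T0.r0=0 T2.r0=1
T0.r0=0 T2.r0=2
T0.r0=2 T2.r0=0
T0.r0=2 T2.r0=1
T0.r0=2 T2.r0=2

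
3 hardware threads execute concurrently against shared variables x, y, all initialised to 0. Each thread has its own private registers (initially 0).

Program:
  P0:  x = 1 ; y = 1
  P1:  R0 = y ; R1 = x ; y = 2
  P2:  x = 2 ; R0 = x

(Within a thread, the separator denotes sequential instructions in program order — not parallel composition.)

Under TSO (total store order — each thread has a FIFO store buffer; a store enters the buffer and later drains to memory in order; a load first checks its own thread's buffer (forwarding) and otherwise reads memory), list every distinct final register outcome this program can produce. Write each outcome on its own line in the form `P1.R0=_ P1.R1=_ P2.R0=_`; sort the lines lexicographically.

outcome vector order: (P1.R0,P1.R1,P2.R0)
|TSO outcomes| = 9

P1.R0=0 P1.R1=0 P2.R0=1
P1.R0=0 P1.R1=0 P2.R0=2
P1.R0=0 P1.R1=1 P2.R0=1
P1.R0=0 P1.R1=1 P2.R0=2
P1.R0=0 P1.R1=2 P2.R0=1
P1.R0=0 P1.R1=2 P2.R0=2
P1.R0=1 P1.R1=1 P2.R0=1
P1.R0=1 P1.R1=1 P2.R0=2
P1.R0=1 P1.R1=2 P2.R0=2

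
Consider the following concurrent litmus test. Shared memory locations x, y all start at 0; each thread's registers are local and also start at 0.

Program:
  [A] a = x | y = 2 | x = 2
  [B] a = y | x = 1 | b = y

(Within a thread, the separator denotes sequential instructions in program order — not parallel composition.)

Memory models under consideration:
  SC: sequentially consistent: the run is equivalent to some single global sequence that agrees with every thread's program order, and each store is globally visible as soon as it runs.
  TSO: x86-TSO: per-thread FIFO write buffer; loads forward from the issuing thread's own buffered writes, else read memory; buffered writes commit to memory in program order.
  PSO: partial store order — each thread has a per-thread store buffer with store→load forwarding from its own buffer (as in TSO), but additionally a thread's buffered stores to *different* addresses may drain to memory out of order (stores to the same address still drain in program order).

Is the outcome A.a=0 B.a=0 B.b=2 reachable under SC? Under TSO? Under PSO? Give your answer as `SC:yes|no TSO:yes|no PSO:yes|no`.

SC:yes TSO:yes PSO:yes

outcome vector order: (A.a,B.a,B.b)
under SC → 0/0/0; 0/0/2; 0/2/2; 1/0/0; 1/0/2
under TSO → 0/0/0; 0/0/2; 0/2/2; 1/0/0; 1/0/2
under PSO → 0/0/0; 0/0/2; 0/2/2; 1/0/0; 1/0/2
target 0/0/2 ∈ {SC,TSO,PSO}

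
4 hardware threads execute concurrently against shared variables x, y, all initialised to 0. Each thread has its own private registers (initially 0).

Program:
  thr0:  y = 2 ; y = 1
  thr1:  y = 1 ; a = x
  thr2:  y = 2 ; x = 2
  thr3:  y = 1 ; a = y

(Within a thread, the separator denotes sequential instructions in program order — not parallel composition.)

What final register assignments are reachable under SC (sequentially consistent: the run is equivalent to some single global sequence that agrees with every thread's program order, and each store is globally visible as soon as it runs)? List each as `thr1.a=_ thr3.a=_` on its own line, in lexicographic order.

outcome vector order: (thr1.a,thr3.a)
|SC outcomes| = 4

thr1.a=0 thr3.a=1
thr1.a=0 thr3.a=2
thr1.a=2 thr3.a=1
thr1.a=2 thr3.a=2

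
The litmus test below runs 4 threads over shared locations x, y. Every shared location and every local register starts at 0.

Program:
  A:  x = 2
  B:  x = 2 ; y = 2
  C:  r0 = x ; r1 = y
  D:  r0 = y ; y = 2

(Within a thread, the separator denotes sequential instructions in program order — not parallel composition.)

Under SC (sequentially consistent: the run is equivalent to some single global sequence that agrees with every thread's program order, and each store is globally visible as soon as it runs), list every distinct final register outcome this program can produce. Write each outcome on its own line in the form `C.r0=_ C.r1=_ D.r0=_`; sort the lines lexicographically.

C.r0=0 C.r1=0 D.r0=0
C.r0=0 C.r1=0 D.r0=2
C.r0=0 C.r1=2 D.r0=0
C.r0=0 C.r1=2 D.r0=2
C.r0=2 C.r1=0 D.r0=0
C.r0=2 C.r1=0 D.r0=2
C.r0=2 C.r1=2 D.r0=0
C.r0=2 C.r1=2 D.r0=2

outcome vector order: (C.r0,C.r1,D.r0)
|SC outcomes| = 8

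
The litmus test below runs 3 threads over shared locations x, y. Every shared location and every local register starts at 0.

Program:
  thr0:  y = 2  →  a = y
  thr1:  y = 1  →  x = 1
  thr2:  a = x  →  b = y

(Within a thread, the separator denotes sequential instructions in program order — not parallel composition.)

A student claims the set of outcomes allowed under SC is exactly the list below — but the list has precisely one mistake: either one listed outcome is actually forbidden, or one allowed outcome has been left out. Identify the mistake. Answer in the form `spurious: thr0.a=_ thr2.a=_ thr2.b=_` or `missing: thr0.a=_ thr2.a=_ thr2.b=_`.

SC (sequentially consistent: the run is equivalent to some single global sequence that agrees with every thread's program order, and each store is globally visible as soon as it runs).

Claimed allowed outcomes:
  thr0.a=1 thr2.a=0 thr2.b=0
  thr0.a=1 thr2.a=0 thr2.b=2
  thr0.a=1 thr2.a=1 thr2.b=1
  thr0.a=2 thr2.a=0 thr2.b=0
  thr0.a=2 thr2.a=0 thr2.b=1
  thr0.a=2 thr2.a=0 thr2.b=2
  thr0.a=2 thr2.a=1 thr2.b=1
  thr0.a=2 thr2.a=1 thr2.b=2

outcome vector order: (thr0.a,thr2.a,thr2.b)
SC: 9 outcomes — {1/0/0, 1/0/1, 1/0/2, 1/1/1, 2/0/0, 2/0/1, 2/0/2, 2/1/1, 2/1/2}
SC∖claimed = {1/0/1}

missing: thr0.a=1 thr2.a=0 thr2.b=1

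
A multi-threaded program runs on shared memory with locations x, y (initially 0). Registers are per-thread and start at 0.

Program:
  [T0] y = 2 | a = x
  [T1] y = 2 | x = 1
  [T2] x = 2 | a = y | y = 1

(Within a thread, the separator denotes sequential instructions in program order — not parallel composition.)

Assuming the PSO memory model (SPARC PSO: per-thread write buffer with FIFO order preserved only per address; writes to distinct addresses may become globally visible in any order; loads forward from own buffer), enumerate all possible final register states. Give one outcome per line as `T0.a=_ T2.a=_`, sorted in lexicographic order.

outcome vector order: (T0.a,T2.a)
|PSO outcomes| = 6

T0.a=0 T2.a=0
T0.a=0 T2.a=2
T0.a=1 T2.a=0
T0.a=1 T2.a=2
T0.a=2 T2.a=0
T0.a=2 T2.a=2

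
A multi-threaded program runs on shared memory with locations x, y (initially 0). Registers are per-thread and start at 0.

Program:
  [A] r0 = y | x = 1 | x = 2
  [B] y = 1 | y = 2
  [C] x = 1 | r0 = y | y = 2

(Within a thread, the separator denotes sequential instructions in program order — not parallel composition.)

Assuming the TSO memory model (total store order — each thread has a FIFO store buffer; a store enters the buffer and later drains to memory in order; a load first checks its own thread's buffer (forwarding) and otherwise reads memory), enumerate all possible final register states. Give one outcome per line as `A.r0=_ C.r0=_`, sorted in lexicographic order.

outcome vector order: (A.r0,C.r0)
|TSO outcomes| = 9

A.r0=0 C.r0=0
A.r0=0 C.r0=1
A.r0=0 C.r0=2
A.r0=1 C.r0=0
A.r0=1 C.r0=1
A.r0=1 C.r0=2
A.r0=2 C.r0=0
A.r0=2 C.r0=1
A.r0=2 C.r0=2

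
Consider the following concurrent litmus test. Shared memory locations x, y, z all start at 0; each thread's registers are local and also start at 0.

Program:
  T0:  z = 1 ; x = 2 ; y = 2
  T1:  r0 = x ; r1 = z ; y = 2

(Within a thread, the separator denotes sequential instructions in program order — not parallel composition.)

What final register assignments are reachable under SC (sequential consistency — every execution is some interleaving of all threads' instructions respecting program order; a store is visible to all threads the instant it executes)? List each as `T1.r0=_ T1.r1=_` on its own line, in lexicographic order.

outcome vector order: (T1.r0,T1.r1)
|SC outcomes| = 3

T1.r0=0 T1.r1=0
T1.r0=0 T1.r1=1
T1.r0=2 T1.r1=1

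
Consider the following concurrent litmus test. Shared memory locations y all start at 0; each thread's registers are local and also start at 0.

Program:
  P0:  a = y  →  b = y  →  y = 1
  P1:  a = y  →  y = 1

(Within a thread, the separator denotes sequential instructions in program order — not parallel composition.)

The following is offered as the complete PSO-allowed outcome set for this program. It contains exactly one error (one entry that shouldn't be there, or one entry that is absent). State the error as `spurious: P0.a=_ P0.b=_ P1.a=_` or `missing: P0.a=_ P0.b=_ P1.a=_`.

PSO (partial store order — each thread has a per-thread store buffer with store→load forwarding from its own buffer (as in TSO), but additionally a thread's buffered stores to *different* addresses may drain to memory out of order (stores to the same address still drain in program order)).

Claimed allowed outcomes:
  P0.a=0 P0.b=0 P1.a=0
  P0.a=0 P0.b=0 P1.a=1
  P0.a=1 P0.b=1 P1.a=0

missing: P0.a=0 P0.b=1 P1.a=0

outcome vector order: (P0.a,P0.b,P1.a)
PSO (4): (0,0,0); (0,0,1); (0,1,0); (1,1,0)
PSO∖claimed = {(0,1,0)}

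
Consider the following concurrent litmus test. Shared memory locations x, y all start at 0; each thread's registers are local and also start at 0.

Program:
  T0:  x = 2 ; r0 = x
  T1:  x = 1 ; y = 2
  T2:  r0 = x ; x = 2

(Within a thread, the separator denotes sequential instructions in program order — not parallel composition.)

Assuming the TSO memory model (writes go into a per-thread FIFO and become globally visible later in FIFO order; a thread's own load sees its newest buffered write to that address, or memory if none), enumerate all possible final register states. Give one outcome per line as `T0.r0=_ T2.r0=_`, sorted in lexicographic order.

outcome vector order: (T0.r0,T2.r0)
|TSO outcomes| = 6

T0.r0=1 T2.r0=0
T0.r0=1 T2.r0=1
T0.r0=1 T2.r0=2
T0.r0=2 T2.r0=0
T0.r0=2 T2.r0=1
T0.r0=2 T2.r0=2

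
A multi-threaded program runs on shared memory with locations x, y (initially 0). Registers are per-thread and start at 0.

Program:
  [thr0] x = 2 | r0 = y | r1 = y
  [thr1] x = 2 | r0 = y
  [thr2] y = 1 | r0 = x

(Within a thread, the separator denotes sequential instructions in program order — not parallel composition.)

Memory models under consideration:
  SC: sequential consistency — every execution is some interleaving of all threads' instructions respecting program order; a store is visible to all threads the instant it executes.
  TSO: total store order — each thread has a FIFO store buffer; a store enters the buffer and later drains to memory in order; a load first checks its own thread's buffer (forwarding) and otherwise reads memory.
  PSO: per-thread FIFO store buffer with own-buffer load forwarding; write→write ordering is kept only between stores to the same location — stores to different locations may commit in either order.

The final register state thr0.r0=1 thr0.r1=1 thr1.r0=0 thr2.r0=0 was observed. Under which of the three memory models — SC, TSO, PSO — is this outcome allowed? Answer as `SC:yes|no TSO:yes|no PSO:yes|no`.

outcome vector order: (thr0.r0,thr0.r1,thr1.r0,thr2.r0)
SC: 7 outcomes — {<0 0 0 2>, <0 0 1 2>, <0 1 0 2>, <0 1 1 2>, <1 1 0 2>, <1 1 1 0>, <1 1 1 2>}
TSO: 12 outcomes — {<0 0 0 0>, <0 0 0 2>, <0 0 1 0>, <0 0 1 2>, <0 1 0 0>, <0 1 0 2>, <0 1 1 0>, <0 1 1 2>, <1 1 0 0>, <1 1 0 2>, <1 1 1 0>, <1 1 1 2>}
PSO: 12 outcomes — {<0 0 0 0>, <0 0 0 2>, <0 0 1 0>, <0 0 1 2>, <0 1 0 0>, <0 1 0 2>, <0 1 1 0>, <0 1 1 2>, <1 1 0 0>, <1 1 0 2>, <1 1 1 0>, <1 1 1 2>}
target <1 1 0 0> ∈ {TSO,PSO}

SC:no TSO:yes PSO:yes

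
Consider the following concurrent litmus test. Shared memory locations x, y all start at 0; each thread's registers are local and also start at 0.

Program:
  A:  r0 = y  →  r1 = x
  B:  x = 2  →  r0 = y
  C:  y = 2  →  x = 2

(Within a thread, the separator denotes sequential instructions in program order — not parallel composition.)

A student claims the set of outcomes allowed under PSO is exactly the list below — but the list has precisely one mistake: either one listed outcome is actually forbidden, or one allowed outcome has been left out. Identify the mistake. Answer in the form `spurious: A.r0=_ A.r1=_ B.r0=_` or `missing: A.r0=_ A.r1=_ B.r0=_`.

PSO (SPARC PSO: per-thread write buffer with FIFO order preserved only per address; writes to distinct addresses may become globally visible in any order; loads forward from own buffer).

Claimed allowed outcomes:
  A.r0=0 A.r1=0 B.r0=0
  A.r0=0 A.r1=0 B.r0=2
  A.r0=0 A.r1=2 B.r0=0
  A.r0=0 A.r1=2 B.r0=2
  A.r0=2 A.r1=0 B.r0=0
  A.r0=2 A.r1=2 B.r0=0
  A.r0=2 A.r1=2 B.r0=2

missing: A.r0=2 A.r1=0 B.r0=2

outcome vector order: (A.r0,A.r1,B.r0)
[PSO] allowed = {000, 002, 020, 022, 200, 202, 220, 222}
PSO∖claimed = {202}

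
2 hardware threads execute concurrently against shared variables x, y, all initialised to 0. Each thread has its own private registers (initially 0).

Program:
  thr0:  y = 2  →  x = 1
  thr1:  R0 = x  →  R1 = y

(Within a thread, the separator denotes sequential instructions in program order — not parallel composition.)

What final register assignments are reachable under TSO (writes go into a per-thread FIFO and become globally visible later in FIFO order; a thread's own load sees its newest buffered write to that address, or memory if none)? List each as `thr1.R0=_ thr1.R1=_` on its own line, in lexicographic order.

outcome vector order: (thr1.R0,thr1.R1)
|TSO outcomes| = 3

thr1.R0=0 thr1.R1=0
thr1.R0=0 thr1.R1=2
thr1.R0=1 thr1.R1=2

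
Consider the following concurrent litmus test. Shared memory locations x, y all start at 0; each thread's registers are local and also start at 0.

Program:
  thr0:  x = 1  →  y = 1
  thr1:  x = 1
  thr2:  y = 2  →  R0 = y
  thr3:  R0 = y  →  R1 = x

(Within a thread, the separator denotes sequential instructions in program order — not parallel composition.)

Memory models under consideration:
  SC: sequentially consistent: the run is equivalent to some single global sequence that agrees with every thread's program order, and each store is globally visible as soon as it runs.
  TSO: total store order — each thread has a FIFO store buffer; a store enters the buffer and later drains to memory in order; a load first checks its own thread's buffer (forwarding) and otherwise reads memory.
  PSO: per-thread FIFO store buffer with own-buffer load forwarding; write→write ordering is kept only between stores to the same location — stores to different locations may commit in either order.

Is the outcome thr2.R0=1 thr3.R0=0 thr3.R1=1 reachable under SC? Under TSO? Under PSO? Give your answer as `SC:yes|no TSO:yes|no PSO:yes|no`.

outcome vector order: (thr2.R0,thr3.R0,thr3.R1)
under SC → (1,0,0); (1,0,1); (1,1,1); (1,2,0); (1,2,1); (2,0,0); (2,0,1); (2,1,1); (2,2,0); (2,2,1)
under TSO → (1,0,0); (1,0,1); (1,1,1); (1,2,0); (1,2,1); (2,0,0); (2,0,1); (2,1,1); (2,2,0); (2,2,1)
under PSO → (1,0,0); (1,0,1); (1,1,0); (1,1,1); (1,2,0); (1,2,1); (2,0,0); (2,0,1); (2,1,0); (2,1,1); (2,2,0); (2,2,1)
target (1,0,1) ∈ {SC,TSO,PSO}

SC:yes TSO:yes PSO:yes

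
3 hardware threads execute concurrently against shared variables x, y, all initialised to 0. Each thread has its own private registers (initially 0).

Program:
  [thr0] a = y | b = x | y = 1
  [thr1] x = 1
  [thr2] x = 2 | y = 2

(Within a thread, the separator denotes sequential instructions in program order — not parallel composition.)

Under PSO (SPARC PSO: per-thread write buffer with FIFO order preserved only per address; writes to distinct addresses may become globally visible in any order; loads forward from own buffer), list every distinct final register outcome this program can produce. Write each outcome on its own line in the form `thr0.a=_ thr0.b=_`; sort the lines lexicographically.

outcome vector order: (thr0.a,thr0.b)
|PSO outcomes| = 6

thr0.a=0 thr0.b=0
thr0.a=0 thr0.b=1
thr0.a=0 thr0.b=2
thr0.a=2 thr0.b=0
thr0.a=2 thr0.b=1
thr0.a=2 thr0.b=2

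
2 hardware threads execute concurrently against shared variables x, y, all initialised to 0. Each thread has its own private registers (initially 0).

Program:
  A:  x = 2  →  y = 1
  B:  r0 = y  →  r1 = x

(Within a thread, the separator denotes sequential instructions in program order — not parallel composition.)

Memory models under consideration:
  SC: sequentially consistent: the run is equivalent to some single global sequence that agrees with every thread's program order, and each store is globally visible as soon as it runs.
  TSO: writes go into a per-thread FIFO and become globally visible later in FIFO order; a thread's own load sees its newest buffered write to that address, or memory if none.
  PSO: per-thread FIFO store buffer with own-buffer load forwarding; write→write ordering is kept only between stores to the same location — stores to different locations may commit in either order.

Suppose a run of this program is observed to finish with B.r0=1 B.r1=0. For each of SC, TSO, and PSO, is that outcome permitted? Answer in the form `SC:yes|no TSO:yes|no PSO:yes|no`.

SC:no TSO:no PSO:yes

outcome vector order: (B.r0,B.r1)
SC: 3 outcomes — {00, 02, 12}
TSO: 3 outcomes — {00, 02, 12}
PSO: 4 outcomes — {00, 02, 10, 12}
target 10 ∈ {PSO}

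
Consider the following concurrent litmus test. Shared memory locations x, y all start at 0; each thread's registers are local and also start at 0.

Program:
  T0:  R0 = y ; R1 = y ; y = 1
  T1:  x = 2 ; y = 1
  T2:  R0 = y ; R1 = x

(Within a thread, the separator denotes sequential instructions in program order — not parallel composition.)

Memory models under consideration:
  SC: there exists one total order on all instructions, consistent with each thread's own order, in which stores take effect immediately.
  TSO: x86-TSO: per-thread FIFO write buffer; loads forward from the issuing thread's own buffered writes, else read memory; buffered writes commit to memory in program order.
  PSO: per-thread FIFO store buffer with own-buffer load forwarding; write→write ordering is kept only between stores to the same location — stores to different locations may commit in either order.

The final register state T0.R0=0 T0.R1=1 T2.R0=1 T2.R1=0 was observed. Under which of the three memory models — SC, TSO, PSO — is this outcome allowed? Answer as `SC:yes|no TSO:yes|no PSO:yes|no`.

SC:no TSO:no PSO:yes

outcome vector order: (T0.R0,T0.R1,T2.R0,T2.R1)
[SC] allowed = {(0,0,0,0); (0,0,0,2); (0,0,1,0); (0,0,1,2); (0,1,0,0); (0,1,0,2); (0,1,1,2); (1,1,0,0); (1,1,0,2); (1,1,1,2)}
[TSO] allowed = {(0,0,0,0); (0,0,0,2); (0,0,1,0); (0,0,1,2); (0,1,0,0); (0,1,0,2); (0,1,1,2); (1,1,0,0); (1,1,0,2); (1,1,1,2)}
[PSO] allowed = {(0,0,0,0); (0,0,0,2); (0,0,1,0); (0,0,1,2); (0,1,0,0); (0,1,0,2); (0,1,1,0); (0,1,1,2); (1,1,0,0); (1,1,0,2); (1,1,1,0); (1,1,1,2)}
target (0,1,1,0) ∈ {PSO}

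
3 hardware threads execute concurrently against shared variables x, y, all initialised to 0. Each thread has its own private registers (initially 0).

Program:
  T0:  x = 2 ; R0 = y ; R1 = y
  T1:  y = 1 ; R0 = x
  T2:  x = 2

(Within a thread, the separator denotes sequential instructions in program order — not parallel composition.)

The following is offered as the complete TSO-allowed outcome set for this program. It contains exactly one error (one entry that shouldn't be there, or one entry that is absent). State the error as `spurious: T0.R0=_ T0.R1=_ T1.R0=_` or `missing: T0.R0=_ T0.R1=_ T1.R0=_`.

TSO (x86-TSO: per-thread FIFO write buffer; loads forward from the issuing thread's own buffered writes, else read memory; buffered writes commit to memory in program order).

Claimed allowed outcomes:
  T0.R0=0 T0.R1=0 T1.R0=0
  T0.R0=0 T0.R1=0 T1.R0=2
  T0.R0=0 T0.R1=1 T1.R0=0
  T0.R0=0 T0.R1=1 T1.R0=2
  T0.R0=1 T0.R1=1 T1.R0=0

outcome vector order: (T0.R0,T0.R1,T1.R0)
TSO: 6 outcomes — {000; 002; 010; 012; 110; 112}
TSO∖claimed = {112}

missing: T0.R0=1 T0.R1=1 T1.R0=2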